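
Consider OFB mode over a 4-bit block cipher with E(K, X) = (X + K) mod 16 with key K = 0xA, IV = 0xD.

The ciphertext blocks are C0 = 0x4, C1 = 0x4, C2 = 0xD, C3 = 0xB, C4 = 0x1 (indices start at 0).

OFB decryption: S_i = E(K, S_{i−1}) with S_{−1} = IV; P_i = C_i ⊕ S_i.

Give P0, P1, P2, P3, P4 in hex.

P0 = 0x3, P1 = 0x5, P2 = 0x6, P3 = 0xE, P4 = 0xE

P0: S = E(K, 0xD) = 0x7; 0x4 ⊕ 0x7 = 0x3.
P1: S = E(K, 0x7) = 0x1; 0x4 ⊕ 0x1 = 0x5.
P2: S = E(K, 0x1) = 0xB; 0xD ⊕ 0xB = 0x6.
P3: S = E(K, 0xB) = 0x5; 0xB ⊕ 0x5 = 0xE.
P4: S = E(K, 0x5) = 0xF; 0x1 ⊕ 0xF = 0xE.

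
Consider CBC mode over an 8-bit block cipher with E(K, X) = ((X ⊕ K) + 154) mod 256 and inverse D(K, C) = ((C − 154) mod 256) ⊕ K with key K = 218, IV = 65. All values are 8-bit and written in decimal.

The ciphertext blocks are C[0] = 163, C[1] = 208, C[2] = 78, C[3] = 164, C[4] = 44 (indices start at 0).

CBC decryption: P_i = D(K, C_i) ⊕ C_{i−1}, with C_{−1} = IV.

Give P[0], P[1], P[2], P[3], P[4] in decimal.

P[0] = 146, P[1] = 79, P[2] = 190, P[3] = 158, P[4] = 236

P[0]: D(K, 163) = 211; 211 ⊕ 65 = 146.
P[1]: D(K, 208) = 236; 236 ⊕ 163 = 79.
P[2]: D(K, 78) = 110; 110 ⊕ 208 = 190.
P[3]: D(K, 164) = 208; 208 ⊕ 78 = 158.
P[4]: D(K, 44) = 72; 72 ⊕ 164 = 236.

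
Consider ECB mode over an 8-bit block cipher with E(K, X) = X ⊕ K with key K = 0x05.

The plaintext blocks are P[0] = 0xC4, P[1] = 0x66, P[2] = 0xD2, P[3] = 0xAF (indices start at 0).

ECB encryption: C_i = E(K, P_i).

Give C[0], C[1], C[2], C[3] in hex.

C[0]: E(K, 0xC4) = 0xC1.
C[1]: E(K, 0x66) = 0x63.
C[2]: E(K, 0xD2) = 0xD7.
C[3]: E(K, 0xAF) = 0xAA.

C[0] = 0xC1, C[1] = 0x63, C[2] = 0xD7, C[3] = 0xAA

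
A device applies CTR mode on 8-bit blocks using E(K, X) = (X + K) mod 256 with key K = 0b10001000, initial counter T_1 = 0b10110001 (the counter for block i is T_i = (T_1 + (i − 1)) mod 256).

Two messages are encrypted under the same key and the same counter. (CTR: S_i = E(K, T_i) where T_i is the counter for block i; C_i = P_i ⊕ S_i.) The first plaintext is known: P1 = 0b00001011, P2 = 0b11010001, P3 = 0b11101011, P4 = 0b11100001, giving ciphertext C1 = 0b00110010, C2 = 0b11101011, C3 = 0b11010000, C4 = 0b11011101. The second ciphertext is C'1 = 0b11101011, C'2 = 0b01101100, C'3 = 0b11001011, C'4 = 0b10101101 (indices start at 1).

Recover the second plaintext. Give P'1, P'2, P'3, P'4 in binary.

P'1 = 0b11010010, P'2 = 0b01010110, P'3 = 0b11110000, P'4 = 0b10010001

In CTR with a reused counter, both messages share the same keystream S_i, so C_i ⊕ C'_i = P_i ⊕ P'_i and thus P'_i = P_i ⊕ C_i ⊕ C'_i.
P'1: 0b00001011 ⊕ 0b00110010 ⊕ 0b11101011 = 0b11010010.
P'2: 0b11010001 ⊕ 0b11101011 ⊕ 0b01101100 = 0b01010110.
P'3: 0b11101011 ⊕ 0b11010000 ⊕ 0b11001011 = 0b11110000.
P'4: 0b11100001 ⊕ 0b11011101 ⊕ 0b10101101 = 0b10010001.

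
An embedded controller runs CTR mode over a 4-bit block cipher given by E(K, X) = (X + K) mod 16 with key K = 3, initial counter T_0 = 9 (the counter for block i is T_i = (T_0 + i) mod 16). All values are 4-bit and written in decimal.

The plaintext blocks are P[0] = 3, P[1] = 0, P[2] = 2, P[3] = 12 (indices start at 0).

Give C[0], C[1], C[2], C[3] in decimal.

C[0] = 15, C[1] = 13, C[2] = 12, C[3] = 3

CTR encryption: S_i = E(K, T_i) where T_i is the counter for block i; C_i = P_i ⊕ S_i.
C[0]: T = 9, S = E(K, T) = 12; 3 ⊕ 12 = 15.
C[1]: T = 10, S = E(K, T) = 13; 0 ⊕ 13 = 13.
C[2]: T = 11, S = E(K, T) = 14; 2 ⊕ 14 = 12.
C[3]: T = 12, S = E(K, T) = 15; 12 ⊕ 15 = 3.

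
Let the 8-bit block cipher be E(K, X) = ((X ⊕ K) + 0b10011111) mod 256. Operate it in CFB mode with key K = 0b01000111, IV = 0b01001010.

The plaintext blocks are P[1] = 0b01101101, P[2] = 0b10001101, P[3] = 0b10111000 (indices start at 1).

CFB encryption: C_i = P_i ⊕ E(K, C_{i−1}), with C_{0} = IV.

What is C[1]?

C[1]: E(K, 0b01001010) = 0b10101100; 0b01101101 ⊕ 0b10101100 = 0b11000001.

C[1] = 0b11000001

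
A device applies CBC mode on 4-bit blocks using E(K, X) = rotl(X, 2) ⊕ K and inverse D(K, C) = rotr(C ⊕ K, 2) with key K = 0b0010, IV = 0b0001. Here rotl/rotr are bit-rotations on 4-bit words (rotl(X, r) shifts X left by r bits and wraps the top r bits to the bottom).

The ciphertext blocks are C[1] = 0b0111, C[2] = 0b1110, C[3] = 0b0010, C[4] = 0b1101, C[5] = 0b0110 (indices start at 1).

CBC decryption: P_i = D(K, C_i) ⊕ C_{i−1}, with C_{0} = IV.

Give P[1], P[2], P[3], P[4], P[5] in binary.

P[1] = 0b0100, P[2] = 0b0100, P[3] = 0b1110, P[4] = 0b1101, P[5] = 0b1100

P[1]: D(K, 0b0111) = 0b0101; 0b0101 ⊕ 0b0001 = 0b0100.
P[2]: D(K, 0b1110) = 0b0011; 0b0011 ⊕ 0b0111 = 0b0100.
P[3]: D(K, 0b0010) = 0b0000; 0b0000 ⊕ 0b1110 = 0b1110.
P[4]: D(K, 0b1101) = 0b1111; 0b1111 ⊕ 0b0010 = 0b1101.
P[5]: D(K, 0b0110) = 0b0001; 0b0001 ⊕ 0b1101 = 0b1100.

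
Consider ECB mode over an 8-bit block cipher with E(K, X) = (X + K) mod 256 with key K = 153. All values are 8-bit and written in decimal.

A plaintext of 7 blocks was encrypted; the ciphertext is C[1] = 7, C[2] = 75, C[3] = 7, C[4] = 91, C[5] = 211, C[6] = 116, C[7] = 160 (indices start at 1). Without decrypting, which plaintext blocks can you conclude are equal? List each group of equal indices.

ECB encrypts each block independently with the same key, so equal ciphertext blocks imply equal plaintext blocks.
C[1] = C[3] = 7, so P[1] = P[3].

P[1] = P[3]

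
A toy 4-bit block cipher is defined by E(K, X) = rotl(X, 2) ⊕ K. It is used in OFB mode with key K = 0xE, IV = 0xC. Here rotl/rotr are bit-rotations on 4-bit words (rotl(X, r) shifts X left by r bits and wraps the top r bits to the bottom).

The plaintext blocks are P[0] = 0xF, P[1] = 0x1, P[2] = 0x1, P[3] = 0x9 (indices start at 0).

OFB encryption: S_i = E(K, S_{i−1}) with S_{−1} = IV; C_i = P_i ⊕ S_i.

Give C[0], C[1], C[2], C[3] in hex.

C[0]: S = E(K, 0xC) = 0xD; 0xF ⊕ 0xD = 0x2.
C[1]: S = E(K, 0xD) = 0x9; 0x1 ⊕ 0x9 = 0x8.
C[2]: S = E(K, 0x9) = 0x8; 0x1 ⊕ 0x8 = 0x9.
C[3]: S = E(K, 0x8) = 0xC; 0x9 ⊕ 0xC = 0x5.

C[0] = 0x2, C[1] = 0x8, C[2] = 0x9, C[3] = 0x5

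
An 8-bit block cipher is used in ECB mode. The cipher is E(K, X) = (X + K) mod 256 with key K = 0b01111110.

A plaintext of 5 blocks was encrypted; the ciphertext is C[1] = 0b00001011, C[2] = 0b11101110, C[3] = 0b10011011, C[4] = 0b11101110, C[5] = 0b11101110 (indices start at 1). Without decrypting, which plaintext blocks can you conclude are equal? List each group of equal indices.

ECB encrypts each block independently with the same key, so equal ciphertext blocks imply equal plaintext blocks.
C[2] = C[4] = C[5] = 0b11101110, so P[2] = P[4] = P[5].

P[2] = P[4] = P[5]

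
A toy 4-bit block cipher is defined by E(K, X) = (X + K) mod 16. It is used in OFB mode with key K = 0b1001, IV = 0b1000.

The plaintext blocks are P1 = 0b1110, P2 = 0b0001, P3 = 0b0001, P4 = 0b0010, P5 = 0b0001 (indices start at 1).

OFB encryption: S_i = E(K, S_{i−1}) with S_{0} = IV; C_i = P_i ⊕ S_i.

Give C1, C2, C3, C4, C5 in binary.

C1 = 0b1111, C2 = 0b1011, C3 = 0b0010, C4 = 0b1110, C5 = 0b0100

C1: S = E(K, 0b1000) = 0b0001; 0b1110 ⊕ 0b0001 = 0b1111.
C2: S = E(K, 0b0001) = 0b1010; 0b0001 ⊕ 0b1010 = 0b1011.
C3: S = E(K, 0b1010) = 0b0011; 0b0001 ⊕ 0b0011 = 0b0010.
C4: S = E(K, 0b0011) = 0b1100; 0b0010 ⊕ 0b1100 = 0b1110.
C5: S = E(K, 0b1100) = 0b0101; 0b0001 ⊕ 0b0101 = 0b0100.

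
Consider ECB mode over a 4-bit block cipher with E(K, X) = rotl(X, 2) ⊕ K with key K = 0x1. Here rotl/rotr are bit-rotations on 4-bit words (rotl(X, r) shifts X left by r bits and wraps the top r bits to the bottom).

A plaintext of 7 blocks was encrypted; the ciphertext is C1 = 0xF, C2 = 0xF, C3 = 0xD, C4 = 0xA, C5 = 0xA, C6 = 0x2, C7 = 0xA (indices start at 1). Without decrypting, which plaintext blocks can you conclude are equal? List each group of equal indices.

ECB encrypts each block independently with the same key, so equal ciphertext blocks imply equal plaintext blocks.
C1 = C2 = 0xF, so P1 = P2.
C4 = C5 = C7 = 0xA, so P4 = P5 = P7.

P1 = P2; P4 = P5 = P7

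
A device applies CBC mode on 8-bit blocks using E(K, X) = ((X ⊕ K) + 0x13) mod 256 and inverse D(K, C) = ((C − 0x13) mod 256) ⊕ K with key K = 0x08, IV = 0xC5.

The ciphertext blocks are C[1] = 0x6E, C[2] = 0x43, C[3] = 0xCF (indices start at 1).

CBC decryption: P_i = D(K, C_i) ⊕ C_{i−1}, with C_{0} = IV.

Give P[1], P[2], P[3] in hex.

P[1]: D(K, 0x6E) = 0x53; 0x53 ⊕ 0xC5 = 0x96.
P[2]: D(K, 0x43) = 0x38; 0x38 ⊕ 0x6E = 0x56.
P[3]: D(K, 0xCF) = 0xB4; 0xB4 ⊕ 0x43 = 0xF7.

P[1] = 0x96, P[2] = 0x56, P[3] = 0xF7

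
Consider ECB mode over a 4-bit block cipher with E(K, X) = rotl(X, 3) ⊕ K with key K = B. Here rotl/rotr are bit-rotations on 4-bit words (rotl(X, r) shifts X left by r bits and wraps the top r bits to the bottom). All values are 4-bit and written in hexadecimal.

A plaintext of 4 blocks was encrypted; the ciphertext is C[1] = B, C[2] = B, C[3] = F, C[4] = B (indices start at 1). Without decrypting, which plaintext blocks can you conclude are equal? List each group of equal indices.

ECB encrypts each block independently with the same key, so equal ciphertext blocks imply equal plaintext blocks.
C[1] = C[2] = C[4] = B, so P[1] = P[2] = P[4].

P[1] = P[2] = P[4]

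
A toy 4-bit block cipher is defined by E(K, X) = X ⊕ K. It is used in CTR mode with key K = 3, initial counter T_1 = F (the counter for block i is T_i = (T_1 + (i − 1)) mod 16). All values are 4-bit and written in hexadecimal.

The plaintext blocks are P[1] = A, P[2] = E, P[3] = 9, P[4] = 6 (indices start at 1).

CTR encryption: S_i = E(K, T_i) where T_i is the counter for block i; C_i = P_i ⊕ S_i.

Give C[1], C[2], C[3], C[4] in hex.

C[1]: T = F, S = E(K, T) = C; A ⊕ C = 6.
C[2]: T = 0, S = E(K, T) = 3; E ⊕ 3 = D.
C[3]: T = 1, S = E(K, T) = 2; 9 ⊕ 2 = B.
C[4]: T = 2, S = E(K, T) = 1; 6 ⊕ 1 = 7.

C[1] = 6, C[2] = D, C[3] = B, C[4] = 7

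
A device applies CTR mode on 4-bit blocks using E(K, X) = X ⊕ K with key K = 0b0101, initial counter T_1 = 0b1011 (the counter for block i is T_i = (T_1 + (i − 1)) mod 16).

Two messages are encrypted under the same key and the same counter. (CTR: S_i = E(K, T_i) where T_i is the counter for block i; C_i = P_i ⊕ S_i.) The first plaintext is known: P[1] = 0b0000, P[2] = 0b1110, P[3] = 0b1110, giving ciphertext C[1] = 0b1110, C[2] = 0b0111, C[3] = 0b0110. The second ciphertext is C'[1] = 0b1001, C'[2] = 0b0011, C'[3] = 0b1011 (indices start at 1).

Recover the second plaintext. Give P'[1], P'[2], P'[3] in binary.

P'[1] = 0b0111, P'[2] = 0b1010, P'[3] = 0b0011

In CTR with a reused counter, both messages share the same keystream S_i, so C_i ⊕ C'_i = P_i ⊕ P'_i and thus P'_i = P_i ⊕ C_i ⊕ C'_i.
P'[1]: 0b0000 ⊕ 0b1110 ⊕ 0b1001 = 0b0111.
P'[2]: 0b1110 ⊕ 0b0111 ⊕ 0b0011 = 0b1010.
P'[3]: 0b1110 ⊕ 0b0110 ⊕ 0b1011 = 0b0011.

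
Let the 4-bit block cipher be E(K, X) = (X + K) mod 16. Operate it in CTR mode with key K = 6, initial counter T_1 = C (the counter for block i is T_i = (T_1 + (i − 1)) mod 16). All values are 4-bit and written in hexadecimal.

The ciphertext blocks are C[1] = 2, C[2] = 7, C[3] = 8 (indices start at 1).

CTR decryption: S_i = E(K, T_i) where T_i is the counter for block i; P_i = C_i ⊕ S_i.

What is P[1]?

P[1]: T = C, S = E(K, T) = 2; 2 ⊕ 2 = 0.

P[1] = 0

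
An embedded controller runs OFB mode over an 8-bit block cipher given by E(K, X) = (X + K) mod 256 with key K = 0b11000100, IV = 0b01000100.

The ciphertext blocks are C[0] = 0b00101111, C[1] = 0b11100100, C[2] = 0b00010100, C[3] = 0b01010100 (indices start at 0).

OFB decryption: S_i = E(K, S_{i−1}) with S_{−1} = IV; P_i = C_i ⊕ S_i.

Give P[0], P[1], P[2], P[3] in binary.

P[0]: S = E(K, 0b01000100) = 0b00001000; 0b00101111 ⊕ 0b00001000 = 0b00100111.
P[1]: S = E(K, 0b00001000) = 0b11001100; 0b11100100 ⊕ 0b11001100 = 0b00101000.
P[2]: S = E(K, 0b11001100) = 0b10010000; 0b00010100 ⊕ 0b10010000 = 0b10000100.
P[3]: S = E(K, 0b10010000) = 0b01010100; 0b01010100 ⊕ 0b01010100 = 0b00000000.

P[0] = 0b00100111, P[1] = 0b00101000, P[2] = 0b10000100, P[3] = 0b00000000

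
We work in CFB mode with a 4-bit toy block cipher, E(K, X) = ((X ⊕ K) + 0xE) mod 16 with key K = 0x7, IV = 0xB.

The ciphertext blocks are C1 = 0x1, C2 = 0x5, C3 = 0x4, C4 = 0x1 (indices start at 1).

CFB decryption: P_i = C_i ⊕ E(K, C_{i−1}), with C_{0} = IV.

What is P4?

P4 = 0x0

P4: E(K, 0x4) = 0x1; 0x1 ⊕ 0x1 = 0x0.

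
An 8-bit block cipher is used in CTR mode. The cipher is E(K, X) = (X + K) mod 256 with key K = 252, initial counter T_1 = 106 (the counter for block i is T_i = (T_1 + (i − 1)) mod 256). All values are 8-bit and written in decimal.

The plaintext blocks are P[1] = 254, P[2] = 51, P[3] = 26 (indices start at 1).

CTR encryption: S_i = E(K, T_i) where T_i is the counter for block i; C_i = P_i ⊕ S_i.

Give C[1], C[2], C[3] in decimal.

C[1] = 152, C[2] = 84, C[3] = 114

C[1]: T = 106, S = E(K, T) = 102; 254 ⊕ 102 = 152.
C[2]: T = 107, S = E(K, T) = 103; 51 ⊕ 103 = 84.
C[3]: T = 108, S = E(K, T) = 104; 26 ⊕ 104 = 114.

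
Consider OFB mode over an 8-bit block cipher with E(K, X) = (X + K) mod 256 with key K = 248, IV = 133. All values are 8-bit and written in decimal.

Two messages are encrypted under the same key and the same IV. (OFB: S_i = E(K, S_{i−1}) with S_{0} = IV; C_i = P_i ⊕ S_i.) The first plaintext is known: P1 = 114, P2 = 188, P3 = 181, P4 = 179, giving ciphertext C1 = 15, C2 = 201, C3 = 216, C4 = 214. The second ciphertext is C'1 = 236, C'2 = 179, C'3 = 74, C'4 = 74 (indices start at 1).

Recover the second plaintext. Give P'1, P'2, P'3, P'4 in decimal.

In OFB with a reused IV, both messages share the same keystream S_i, so C_i ⊕ C'_i = P_i ⊕ P'_i and thus P'_i = P_i ⊕ C_i ⊕ C'_i.
P'1: 114 ⊕ 15 ⊕ 236 = 145.
P'2: 188 ⊕ 201 ⊕ 179 = 198.
P'3: 181 ⊕ 216 ⊕ 74 = 39.
P'4: 179 ⊕ 214 ⊕ 74 = 47.

P'1 = 145, P'2 = 198, P'3 = 39, P'4 = 47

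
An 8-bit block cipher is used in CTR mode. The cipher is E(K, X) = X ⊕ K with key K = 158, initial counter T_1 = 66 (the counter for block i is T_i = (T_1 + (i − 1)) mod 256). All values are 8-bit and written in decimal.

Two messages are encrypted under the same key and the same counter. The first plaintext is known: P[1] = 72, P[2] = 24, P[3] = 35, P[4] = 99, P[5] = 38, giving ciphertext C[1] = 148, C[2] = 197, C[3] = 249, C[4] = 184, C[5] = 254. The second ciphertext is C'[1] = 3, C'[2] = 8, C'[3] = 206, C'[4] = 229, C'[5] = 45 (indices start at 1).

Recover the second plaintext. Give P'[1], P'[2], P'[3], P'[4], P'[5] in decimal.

P'[1] = 223, P'[2] = 213, P'[3] = 20, P'[4] = 62, P'[5] = 245

In CTR with a reused counter, both messages share the same keystream S_i, so C_i ⊕ C'_i = P_i ⊕ P'_i and thus P'_i = P_i ⊕ C_i ⊕ C'_i.
P'[1]: 72 ⊕ 148 ⊕ 3 = 223.
P'[2]: 24 ⊕ 197 ⊕ 8 = 213.
P'[3]: 35 ⊕ 249 ⊕ 206 = 20.
P'[4]: 99 ⊕ 184 ⊕ 229 = 62.
P'[5]: 38 ⊕ 254 ⊕ 45 = 245.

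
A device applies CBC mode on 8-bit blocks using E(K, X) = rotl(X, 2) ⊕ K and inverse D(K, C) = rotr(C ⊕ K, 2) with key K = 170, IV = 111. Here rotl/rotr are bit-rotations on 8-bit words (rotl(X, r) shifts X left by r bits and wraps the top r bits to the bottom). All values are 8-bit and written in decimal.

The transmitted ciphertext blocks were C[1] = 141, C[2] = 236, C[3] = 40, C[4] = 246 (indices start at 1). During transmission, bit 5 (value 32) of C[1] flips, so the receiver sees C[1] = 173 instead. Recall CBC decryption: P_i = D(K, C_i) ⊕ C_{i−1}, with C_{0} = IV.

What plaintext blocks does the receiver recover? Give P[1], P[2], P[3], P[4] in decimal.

Only C[1] changed, to 173. In CBC, a change in C_i garbles P_i and flips the same bit in P_{i+1}. Decrypting the received ciphertext:
P[1]: D(K, 173) = 193; 193 ⊕ 111 = 174.
P[2]: D(K, 236) = 145; 145 ⊕ 173 = 60.
P[3]: D(K, 40) = 160; 160 ⊕ 236 = 76.
P[4]: D(K, 246) = 23; 23 ⊕ 40 = 63.
Blocks that differ from the original plaintext: P[1], P[2].

P[1] = 174, P[2] = 60, P[3] = 76, P[4] = 63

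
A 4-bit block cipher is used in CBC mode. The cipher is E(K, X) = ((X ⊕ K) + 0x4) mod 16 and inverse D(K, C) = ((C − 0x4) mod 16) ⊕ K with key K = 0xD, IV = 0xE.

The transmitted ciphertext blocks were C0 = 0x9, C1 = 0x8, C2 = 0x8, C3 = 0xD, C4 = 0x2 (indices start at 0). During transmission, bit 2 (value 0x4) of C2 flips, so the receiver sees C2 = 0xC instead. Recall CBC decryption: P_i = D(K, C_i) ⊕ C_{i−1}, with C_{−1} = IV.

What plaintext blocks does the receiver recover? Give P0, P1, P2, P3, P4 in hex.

Only C2 changed, to 0xC. In CBC, a change in C_i garbles P_i and flips the same bit in P_{i+1}. Decrypting the received ciphertext:
P0: D(K, 0x9) = 0x8; 0x8 ⊕ 0xE = 0x6.
P1: D(K, 0x8) = 0x9; 0x9 ⊕ 0x9 = 0x0.
P2: D(K, 0xC) = 0x5; 0x5 ⊕ 0x8 = 0xD.
P3: D(K, 0xD) = 0x4; 0x4 ⊕ 0xC = 0x8.
P4: D(K, 0x2) = 0x3; 0x3 ⊕ 0xD = 0xE.
Blocks that differ from the original plaintext: P2, P3.

P0 = 0x6, P1 = 0x0, P2 = 0xD, P3 = 0x8, P4 = 0xE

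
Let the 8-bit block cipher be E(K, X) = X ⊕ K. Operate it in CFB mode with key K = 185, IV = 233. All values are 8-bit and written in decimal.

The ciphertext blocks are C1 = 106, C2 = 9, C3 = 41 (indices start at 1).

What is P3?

CFB decryption: P_i = C_i ⊕ E(K, C_{i−1}), with C_{0} = IV.
P3: E(K, 9) = 176; 41 ⊕ 176 = 153.

P3 = 153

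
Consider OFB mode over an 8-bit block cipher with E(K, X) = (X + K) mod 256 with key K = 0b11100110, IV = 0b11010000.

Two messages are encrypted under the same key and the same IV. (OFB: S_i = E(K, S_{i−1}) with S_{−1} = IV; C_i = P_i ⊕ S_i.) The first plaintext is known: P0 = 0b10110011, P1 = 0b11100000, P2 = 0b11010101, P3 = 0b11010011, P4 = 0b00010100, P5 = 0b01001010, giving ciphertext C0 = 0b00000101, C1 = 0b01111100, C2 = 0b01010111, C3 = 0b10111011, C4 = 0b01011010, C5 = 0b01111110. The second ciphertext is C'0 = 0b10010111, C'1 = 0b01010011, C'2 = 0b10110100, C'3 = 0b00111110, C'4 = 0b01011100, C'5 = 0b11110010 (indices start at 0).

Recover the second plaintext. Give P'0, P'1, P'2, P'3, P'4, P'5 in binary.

P'0 = 0b00100001, P'1 = 0b11001111, P'2 = 0b00110110, P'3 = 0b01010110, P'4 = 0b00010010, P'5 = 0b11000110

In OFB with a reused IV, both messages share the same keystream S_i, so C_i ⊕ C'_i = P_i ⊕ P'_i and thus P'_i = P_i ⊕ C_i ⊕ C'_i.
P'0: 0b10110011 ⊕ 0b00000101 ⊕ 0b10010111 = 0b00100001.
P'1: 0b11100000 ⊕ 0b01111100 ⊕ 0b01010011 = 0b11001111.
P'2: 0b11010101 ⊕ 0b01010111 ⊕ 0b10110100 = 0b00110110.
P'3: 0b11010011 ⊕ 0b10111011 ⊕ 0b00111110 = 0b01010110.
P'4: 0b00010100 ⊕ 0b01011010 ⊕ 0b01011100 = 0b00010010.
P'5: 0b01001010 ⊕ 0b01111110 ⊕ 0b11110010 = 0b11000110.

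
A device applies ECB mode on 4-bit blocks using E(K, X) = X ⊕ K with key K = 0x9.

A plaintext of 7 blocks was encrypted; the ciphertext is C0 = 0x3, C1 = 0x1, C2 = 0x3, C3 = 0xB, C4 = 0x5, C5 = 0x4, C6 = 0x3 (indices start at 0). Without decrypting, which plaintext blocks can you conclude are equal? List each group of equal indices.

P0 = P2 = P6

ECB encrypts each block independently with the same key, so equal ciphertext blocks imply equal plaintext blocks.
C0 = C2 = C6 = 0x3, so P0 = P2 = P6.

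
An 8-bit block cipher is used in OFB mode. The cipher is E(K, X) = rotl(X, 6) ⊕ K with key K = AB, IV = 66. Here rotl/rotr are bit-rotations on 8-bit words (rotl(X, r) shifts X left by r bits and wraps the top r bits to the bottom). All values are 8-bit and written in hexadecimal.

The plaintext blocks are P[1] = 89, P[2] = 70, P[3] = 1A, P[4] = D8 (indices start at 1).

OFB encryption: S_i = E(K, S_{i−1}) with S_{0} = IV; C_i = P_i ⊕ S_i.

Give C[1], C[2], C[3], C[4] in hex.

C[1]: S = E(K, 66) = 32; 89 ⊕ 32 = BB.
C[2]: S = E(K, 32) = 27; 70 ⊕ 27 = 57.
C[3]: S = E(K, 27) = 62; 1A ⊕ 62 = 78.
C[4]: S = E(K, 62) = 33; D8 ⊕ 33 = EB.

C[1] = BB, C[2] = 57, C[3] = 78, C[4] = EB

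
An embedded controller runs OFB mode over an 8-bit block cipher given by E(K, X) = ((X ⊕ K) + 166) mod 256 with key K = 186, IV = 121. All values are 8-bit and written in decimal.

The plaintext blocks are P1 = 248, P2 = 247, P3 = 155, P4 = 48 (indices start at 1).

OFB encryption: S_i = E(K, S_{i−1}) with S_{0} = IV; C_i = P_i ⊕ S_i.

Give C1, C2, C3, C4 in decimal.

C1 = 145, C2 = 142, C3 = 242, C4 = 73

C1: S = E(K, 121) = 105; 248 ⊕ 105 = 145.
C2: S = E(K, 105) = 121; 247 ⊕ 121 = 142.
C3: S = E(K, 121) = 105; 155 ⊕ 105 = 242.
C4: S = E(K, 105) = 121; 48 ⊕ 121 = 73.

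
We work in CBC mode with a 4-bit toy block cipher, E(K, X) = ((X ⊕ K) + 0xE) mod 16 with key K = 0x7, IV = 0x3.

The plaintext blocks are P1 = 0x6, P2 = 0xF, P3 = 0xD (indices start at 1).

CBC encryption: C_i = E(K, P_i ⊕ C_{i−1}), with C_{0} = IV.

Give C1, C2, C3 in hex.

C1 = 0x0, C2 = 0x6, C3 = 0xA

C1: P1 ⊕ 0x3 = 0x5; E(K, 0x5) = 0x0.
C2: P2 ⊕ 0x0 = 0xF; E(K, 0xF) = 0x6.
C3: P3 ⊕ 0x6 = 0xB; E(K, 0xB) = 0xA.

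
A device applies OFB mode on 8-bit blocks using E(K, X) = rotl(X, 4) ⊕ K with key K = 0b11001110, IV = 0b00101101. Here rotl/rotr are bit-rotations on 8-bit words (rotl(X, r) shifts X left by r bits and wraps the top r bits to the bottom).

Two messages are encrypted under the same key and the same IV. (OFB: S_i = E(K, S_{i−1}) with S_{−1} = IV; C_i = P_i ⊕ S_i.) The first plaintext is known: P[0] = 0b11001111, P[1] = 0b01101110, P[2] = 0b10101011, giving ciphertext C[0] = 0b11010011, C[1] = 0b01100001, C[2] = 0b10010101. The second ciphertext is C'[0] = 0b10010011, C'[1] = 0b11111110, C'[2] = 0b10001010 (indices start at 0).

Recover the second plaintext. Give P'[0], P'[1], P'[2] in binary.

In OFB with a reused IV, both messages share the same keystream S_i, so C_i ⊕ C'_i = P_i ⊕ P'_i and thus P'_i = P_i ⊕ C_i ⊕ C'_i.
P'[0]: 0b11001111 ⊕ 0b11010011 ⊕ 0b10010011 = 0b10001111.
P'[1]: 0b01101110 ⊕ 0b01100001 ⊕ 0b11111110 = 0b11110001.
P'[2]: 0b10101011 ⊕ 0b10010101 ⊕ 0b10001010 = 0b10110100.

P'[0] = 0b10001111, P'[1] = 0b11110001, P'[2] = 0b10110100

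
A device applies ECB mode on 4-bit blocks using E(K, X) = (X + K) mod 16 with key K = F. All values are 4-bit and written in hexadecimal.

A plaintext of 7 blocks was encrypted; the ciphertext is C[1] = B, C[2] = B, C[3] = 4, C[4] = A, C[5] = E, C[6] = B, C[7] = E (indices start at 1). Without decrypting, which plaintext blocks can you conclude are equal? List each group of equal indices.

ECB encrypts each block independently with the same key, so equal ciphertext blocks imply equal plaintext blocks.
C[1] = C[2] = C[6] = B, so P[1] = P[2] = P[6].
C[5] = C[7] = E, so P[5] = P[7].

P[1] = P[2] = P[6]; P[5] = P[7]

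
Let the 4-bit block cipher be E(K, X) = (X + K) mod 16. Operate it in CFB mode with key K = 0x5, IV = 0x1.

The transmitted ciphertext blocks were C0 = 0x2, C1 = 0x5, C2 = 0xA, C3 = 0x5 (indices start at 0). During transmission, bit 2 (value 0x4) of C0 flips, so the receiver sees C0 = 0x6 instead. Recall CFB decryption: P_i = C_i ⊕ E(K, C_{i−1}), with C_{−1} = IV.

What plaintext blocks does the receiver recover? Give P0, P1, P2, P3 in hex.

Only C0 changed, to 0x6. In CFB, a change in C_i flips the same bit in P_i and garbles P_{i+1}. Decrypting the received ciphertext:
P0: E(K, 0x1) = 0x6; 0x6 ⊕ 0x6 = 0x0.
P1: E(K, 0x6) = 0xB; 0x5 ⊕ 0xB = 0xE.
P2: E(K, 0x5) = 0xA; 0xA ⊕ 0xA = 0x0.
P3: E(K, 0xA) = 0xF; 0x5 ⊕ 0xF = 0xA.
Blocks that differ from the original plaintext: P0, P1.

P0 = 0x0, P1 = 0xE, P2 = 0x0, P3 = 0xA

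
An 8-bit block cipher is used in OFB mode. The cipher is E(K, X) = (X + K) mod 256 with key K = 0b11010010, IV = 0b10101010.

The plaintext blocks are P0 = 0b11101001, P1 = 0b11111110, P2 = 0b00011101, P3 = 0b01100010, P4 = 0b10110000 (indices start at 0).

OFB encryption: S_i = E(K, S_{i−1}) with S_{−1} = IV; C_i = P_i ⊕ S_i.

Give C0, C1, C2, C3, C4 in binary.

C0 = 0b10010101, C1 = 0b10110000, C2 = 0b00111101, C3 = 0b10010000, C4 = 0b01110100

C0: S = E(K, 0b10101010) = 0b01111100; 0b11101001 ⊕ 0b01111100 = 0b10010101.
C1: S = E(K, 0b01111100) = 0b01001110; 0b11111110 ⊕ 0b01001110 = 0b10110000.
C2: S = E(K, 0b01001110) = 0b00100000; 0b00011101 ⊕ 0b00100000 = 0b00111101.
C3: S = E(K, 0b00100000) = 0b11110010; 0b01100010 ⊕ 0b11110010 = 0b10010000.
C4: S = E(K, 0b11110010) = 0b11000100; 0b10110000 ⊕ 0b11000100 = 0b01110100.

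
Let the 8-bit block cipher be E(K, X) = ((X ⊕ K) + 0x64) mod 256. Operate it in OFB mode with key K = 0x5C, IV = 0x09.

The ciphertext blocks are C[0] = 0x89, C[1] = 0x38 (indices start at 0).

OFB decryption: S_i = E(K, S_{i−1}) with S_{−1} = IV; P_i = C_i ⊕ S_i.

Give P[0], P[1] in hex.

P[0] = 0x30, P[1] = 0x71

P[0]: S = E(K, 0x09) = 0xB9; 0x89 ⊕ 0xB9 = 0x30.
P[1]: S = E(K, 0xB9) = 0x49; 0x38 ⊕ 0x49 = 0x71.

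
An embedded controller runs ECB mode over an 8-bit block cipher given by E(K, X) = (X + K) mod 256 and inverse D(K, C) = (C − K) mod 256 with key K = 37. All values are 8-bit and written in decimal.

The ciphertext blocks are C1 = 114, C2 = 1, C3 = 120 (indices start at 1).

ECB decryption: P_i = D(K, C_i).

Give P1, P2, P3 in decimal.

P1 = 77, P2 = 220, P3 = 83

P1: D(K, 114) = 77.
P2: D(K, 1) = 220.
P3: D(K, 120) = 83.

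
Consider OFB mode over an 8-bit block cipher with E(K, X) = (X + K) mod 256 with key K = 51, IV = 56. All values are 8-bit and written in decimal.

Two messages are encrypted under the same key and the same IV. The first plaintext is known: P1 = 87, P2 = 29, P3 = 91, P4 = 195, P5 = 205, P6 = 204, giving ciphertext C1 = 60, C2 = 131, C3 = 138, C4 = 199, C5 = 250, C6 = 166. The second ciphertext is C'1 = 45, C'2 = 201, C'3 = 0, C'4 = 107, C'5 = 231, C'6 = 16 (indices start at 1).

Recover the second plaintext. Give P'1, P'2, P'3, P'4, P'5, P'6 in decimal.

P'1 = 70, P'2 = 87, P'3 = 209, P'4 = 111, P'5 = 208, P'6 = 122

In OFB with a reused IV, both messages share the same keystream S_i, so C_i ⊕ C'_i = P_i ⊕ P'_i and thus P'_i = P_i ⊕ C_i ⊕ C'_i.
P'1: 87 ⊕ 60 ⊕ 45 = 70.
P'2: 29 ⊕ 131 ⊕ 201 = 87.
P'3: 91 ⊕ 138 ⊕ 0 = 209.
P'4: 195 ⊕ 199 ⊕ 107 = 111.
P'5: 205 ⊕ 250 ⊕ 231 = 208.
P'6: 204 ⊕ 166 ⊕ 16 = 122.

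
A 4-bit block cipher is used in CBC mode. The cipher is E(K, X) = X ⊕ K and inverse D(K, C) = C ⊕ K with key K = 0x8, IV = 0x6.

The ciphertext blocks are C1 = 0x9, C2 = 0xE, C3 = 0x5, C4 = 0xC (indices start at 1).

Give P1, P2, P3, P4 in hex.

CBC decryption: P_i = D(K, C_i) ⊕ C_{i−1}, with C_{0} = IV.
P1: D(K, 0x9) = 0x1; 0x1 ⊕ 0x6 = 0x7.
P2: D(K, 0xE) = 0x6; 0x6 ⊕ 0x9 = 0xF.
P3: D(K, 0x5) = 0xD; 0xD ⊕ 0xE = 0x3.
P4: D(K, 0xC) = 0x4; 0x4 ⊕ 0x5 = 0x1.

P1 = 0x7, P2 = 0xF, P3 = 0x3, P4 = 0x1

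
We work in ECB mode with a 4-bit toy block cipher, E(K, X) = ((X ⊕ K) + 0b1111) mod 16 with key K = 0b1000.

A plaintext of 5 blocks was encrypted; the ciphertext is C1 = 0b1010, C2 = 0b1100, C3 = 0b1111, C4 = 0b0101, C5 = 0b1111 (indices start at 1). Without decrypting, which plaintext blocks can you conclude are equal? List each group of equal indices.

ECB encrypts each block independently with the same key, so equal ciphertext blocks imply equal plaintext blocks.
C3 = C5 = 0b1111, so P3 = P5.

P3 = P5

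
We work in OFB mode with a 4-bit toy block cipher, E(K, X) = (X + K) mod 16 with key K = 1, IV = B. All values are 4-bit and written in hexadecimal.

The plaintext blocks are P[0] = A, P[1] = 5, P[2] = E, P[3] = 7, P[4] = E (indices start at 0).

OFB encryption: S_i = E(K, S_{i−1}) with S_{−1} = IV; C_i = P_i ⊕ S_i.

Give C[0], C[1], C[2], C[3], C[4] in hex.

C[0]: S = E(K, B) = C; A ⊕ C = 6.
C[1]: S = E(K, C) = D; 5 ⊕ D = 8.
C[2]: S = E(K, D) = E; E ⊕ E = 0.
C[3]: S = E(K, E) = F; 7 ⊕ F = 8.
C[4]: S = E(K, F) = 0; E ⊕ 0 = E.

C[0] = 6, C[1] = 8, C[2] = 0, C[3] = 8, C[4] = E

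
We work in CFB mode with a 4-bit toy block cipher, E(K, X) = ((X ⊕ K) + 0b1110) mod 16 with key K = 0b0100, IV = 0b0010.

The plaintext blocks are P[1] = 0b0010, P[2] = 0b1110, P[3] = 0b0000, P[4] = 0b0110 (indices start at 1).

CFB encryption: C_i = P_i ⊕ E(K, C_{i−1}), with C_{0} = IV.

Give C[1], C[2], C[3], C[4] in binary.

C[1]: E(K, 0b0010) = 0b0100; 0b0010 ⊕ 0b0100 = 0b0110.
C[2]: E(K, 0b0110) = 0b0000; 0b1110 ⊕ 0b0000 = 0b1110.
C[3]: E(K, 0b1110) = 0b1000; 0b0000 ⊕ 0b1000 = 0b1000.
C[4]: E(K, 0b1000) = 0b1010; 0b0110 ⊕ 0b1010 = 0b1100.

C[1] = 0b0110, C[2] = 0b1110, C[3] = 0b1000, C[4] = 0b1100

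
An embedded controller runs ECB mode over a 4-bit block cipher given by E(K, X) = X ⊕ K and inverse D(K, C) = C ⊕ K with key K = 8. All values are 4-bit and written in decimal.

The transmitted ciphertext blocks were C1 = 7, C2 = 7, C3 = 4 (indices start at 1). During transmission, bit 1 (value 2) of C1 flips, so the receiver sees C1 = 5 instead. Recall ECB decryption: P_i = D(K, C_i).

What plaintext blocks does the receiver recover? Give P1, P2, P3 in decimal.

Only C1 changed, to 5. In ECB, a change in C_i affects only P_i. Decrypting the received ciphertext:
P1: D(K, 5) = 13.
P2: D(K, 7) = 15.
P3: D(K, 4) = 12.
Blocks that differ from the original plaintext: P1.

P1 = 13, P2 = 15, P3 = 12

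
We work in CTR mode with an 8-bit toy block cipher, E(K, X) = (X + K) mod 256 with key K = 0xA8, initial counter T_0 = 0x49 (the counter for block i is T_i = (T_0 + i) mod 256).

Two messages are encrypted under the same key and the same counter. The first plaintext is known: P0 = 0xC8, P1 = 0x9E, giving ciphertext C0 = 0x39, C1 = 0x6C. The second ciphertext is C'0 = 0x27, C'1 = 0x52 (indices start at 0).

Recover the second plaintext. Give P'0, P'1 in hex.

In CTR with a reused counter, both messages share the same keystream S_i, so C_i ⊕ C'_i = P_i ⊕ P'_i and thus P'_i = P_i ⊕ C_i ⊕ C'_i.
P'0: 0xC8 ⊕ 0x39 ⊕ 0x27 = 0xD6.
P'1: 0x9E ⊕ 0x6C ⊕ 0x52 = 0xA0.

P'0 = 0xD6, P'1 = 0xA0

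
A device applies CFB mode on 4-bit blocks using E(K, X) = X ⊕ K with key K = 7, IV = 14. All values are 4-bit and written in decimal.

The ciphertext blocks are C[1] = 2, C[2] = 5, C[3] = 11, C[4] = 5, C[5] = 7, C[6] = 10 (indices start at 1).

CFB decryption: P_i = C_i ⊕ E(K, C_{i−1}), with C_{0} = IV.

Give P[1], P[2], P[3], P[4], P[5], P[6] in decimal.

P[1] = 11, P[2] = 0, P[3] = 9, P[4] = 9, P[5] = 5, P[6] = 10

P[1]: E(K, 14) = 9; 2 ⊕ 9 = 11.
P[2]: E(K, 2) = 5; 5 ⊕ 5 = 0.
P[3]: E(K, 5) = 2; 11 ⊕ 2 = 9.
P[4]: E(K, 11) = 12; 5 ⊕ 12 = 9.
P[5]: E(K, 5) = 2; 7 ⊕ 2 = 5.
P[6]: E(K, 7) = 0; 10 ⊕ 0 = 10.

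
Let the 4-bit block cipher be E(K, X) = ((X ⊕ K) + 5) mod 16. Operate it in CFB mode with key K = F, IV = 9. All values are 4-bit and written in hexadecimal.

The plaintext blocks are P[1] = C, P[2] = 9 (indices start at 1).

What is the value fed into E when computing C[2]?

7

CFB encryption: C_i = P_i ⊕ E(K, C_{i−1}), with C_{0} = IV.
C[1]: E(K, 9) = B; C ⊕ B = 7.
C[2]: E(K, 7) = D; 9 ⊕ D = 4.
So the input to E for block [2] is 7.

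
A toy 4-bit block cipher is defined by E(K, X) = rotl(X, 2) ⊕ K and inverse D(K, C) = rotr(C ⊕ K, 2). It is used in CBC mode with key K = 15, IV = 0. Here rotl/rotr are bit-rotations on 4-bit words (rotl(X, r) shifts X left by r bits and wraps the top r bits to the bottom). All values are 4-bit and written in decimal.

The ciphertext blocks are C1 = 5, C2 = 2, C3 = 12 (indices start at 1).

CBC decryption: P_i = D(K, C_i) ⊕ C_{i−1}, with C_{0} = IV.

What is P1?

P1 = 10

P1: D(K, 5) = 10; 10 ⊕ 0 = 10.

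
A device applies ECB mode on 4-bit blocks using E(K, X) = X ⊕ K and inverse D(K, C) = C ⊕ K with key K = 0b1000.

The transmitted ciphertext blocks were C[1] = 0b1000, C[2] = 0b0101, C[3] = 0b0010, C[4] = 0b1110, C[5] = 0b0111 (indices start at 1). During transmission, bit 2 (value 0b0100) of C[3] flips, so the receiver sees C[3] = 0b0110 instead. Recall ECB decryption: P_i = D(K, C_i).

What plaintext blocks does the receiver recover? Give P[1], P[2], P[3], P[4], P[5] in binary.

P[1] = 0b0000, P[2] = 0b1101, P[3] = 0b1110, P[4] = 0b0110, P[5] = 0b1111

Only C[3] changed, to 0b0110. In ECB, a change in C_i affects only P_i. Decrypting the received ciphertext:
P[1]: D(K, 0b1000) = 0b0000.
P[2]: D(K, 0b0101) = 0b1101.
P[3]: D(K, 0b0110) = 0b1110.
P[4]: D(K, 0b1110) = 0b0110.
P[5]: D(K, 0b0111) = 0b1111.
Blocks that differ from the original plaintext: P[3].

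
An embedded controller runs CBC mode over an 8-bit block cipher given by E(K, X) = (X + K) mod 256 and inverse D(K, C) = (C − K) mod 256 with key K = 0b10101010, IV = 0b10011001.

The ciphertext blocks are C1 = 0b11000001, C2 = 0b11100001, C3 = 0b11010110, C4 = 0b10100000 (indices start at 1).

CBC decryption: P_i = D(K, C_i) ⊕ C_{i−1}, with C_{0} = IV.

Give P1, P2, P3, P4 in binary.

P1 = 0b10001110, P2 = 0b11110110, P3 = 0b11001101, P4 = 0b00100000

P1: D(K, 0b11000001) = 0b00010111; 0b00010111 ⊕ 0b10011001 = 0b10001110.
P2: D(K, 0b11100001) = 0b00110111; 0b00110111 ⊕ 0b11000001 = 0b11110110.
P3: D(K, 0b11010110) = 0b00101100; 0b00101100 ⊕ 0b11100001 = 0b11001101.
P4: D(K, 0b10100000) = 0b11110110; 0b11110110 ⊕ 0b11010110 = 0b00100000.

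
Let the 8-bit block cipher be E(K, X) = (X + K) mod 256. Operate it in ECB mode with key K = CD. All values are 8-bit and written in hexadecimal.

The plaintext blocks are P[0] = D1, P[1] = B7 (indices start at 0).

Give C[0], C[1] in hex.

ECB encryption: C_i = E(K, P_i).
C[0]: E(K, D1) = 9E.
C[1]: E(K, B7) = 84.

C[0] = 9E, C[1] = 84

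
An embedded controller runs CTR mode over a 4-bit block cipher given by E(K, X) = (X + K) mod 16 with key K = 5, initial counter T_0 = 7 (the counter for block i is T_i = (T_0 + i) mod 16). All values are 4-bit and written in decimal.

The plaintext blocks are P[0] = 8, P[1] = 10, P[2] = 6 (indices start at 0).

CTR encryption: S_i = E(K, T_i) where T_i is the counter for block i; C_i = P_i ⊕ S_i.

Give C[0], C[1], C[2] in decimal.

C[0]: T = 7, S = E(K, T) = 12; 8 ⊕ 12 = 4.
C[1]: T = 8, S = E(K, T) = 13; 10 ⊕ 13 = 7.
C[2]: T = 9, S = E(K, T) = 14; 6 ⊕ 14 = 8.

C[0] = 4, C[1] = 7, C[2] = 8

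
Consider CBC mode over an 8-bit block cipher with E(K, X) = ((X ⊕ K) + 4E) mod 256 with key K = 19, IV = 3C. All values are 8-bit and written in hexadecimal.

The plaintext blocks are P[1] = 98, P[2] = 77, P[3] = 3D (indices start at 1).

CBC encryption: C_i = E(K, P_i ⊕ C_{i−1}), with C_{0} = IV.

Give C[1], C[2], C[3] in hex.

C[1]: P[1] ⊕ 3C = A4; E(K, A4) = 0B.
C[2]: P[2] ⊕ 0B = 7C; E(K, 7C) = B3.
C[3]: P[3] ⊕ B3 = 8E; E(K, 8E) = E5.

C[1] = 0B, C[2] = B3, C[3] = E5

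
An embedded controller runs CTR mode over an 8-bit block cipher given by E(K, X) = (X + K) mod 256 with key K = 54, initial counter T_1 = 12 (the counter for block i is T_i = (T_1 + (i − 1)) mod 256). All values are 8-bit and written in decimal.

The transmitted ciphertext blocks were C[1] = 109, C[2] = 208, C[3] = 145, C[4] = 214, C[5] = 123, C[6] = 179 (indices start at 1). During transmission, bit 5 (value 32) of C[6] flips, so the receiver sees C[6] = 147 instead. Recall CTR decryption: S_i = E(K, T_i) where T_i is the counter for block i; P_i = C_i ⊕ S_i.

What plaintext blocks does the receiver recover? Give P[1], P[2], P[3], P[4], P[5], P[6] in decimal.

P[1] = 47, P[2] = 147, P[3] = 213, P[4] = 147, P[5] = 61, P[6] = 212

Only C[6] changed, to 147. In CTR, a change in C_i flips the same bit in P_i only; the keystream is unaffected. Decrypting the received ciphertext:
P[1]: T = 12, S = E(K, T) = 66; 109 ⊕ 66 = 47.
P[2]: T = 13, S = E(K, T) = 67; 208 ⊕ 67 = 147.
P[3]: T = 14, S = E(K, T) = 68; 145 ⊕ 68 = 213.
P[4]: T = 15, S = E(K, T) = 69; 214 ⊕ 69 = 147.
P[5]: T = 16, S = E(K, T) = 70; 123 ⊕ 70 = 61.
P[6]: T = 17, S = E(K, T) = 71; 147 ⊕ 71 = 212.
Blocks that differ from the original plaintext: P[6].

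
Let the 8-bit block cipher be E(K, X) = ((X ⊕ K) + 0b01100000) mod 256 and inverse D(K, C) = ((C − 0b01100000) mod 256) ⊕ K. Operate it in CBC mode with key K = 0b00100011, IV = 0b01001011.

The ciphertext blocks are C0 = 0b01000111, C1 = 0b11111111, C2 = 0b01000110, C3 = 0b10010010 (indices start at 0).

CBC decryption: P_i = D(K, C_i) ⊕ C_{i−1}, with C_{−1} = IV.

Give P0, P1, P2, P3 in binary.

P0 = 0b10001111, P1 = 0b11111011, P2 = 0b00111010, P3 = 0b01010111

P0: D(K, 0b01000111) = 0b11000100; 0b11000100 ⊕ 0b01001011 = 0b10001111.
P1: D(K, 0b11111111) = 0b10111100; 0b10111100 ⊕ 0b01000111 = 0b11111011.
P2: D(K, 0b01000110) = 0b11000101; 0b11000101 ⊕ 0b11111111 = 0b00111010.
P3: D(K, 0b10010010) = 0b00010001; 0b00010001 ⊕ 0b01000110 = 0b01010111.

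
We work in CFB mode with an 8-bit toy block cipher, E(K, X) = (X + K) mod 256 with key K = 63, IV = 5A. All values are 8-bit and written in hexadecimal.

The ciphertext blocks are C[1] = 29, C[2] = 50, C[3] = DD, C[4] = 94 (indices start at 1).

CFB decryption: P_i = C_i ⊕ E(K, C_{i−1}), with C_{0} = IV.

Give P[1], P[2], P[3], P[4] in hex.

P[1] = 94, P[2] = DC, P[3] = 6E, P[4] = D4

P[1]: E(K, 5A) = BD; 29 ⊕ BD = 94.
P[2]: E(K, 29) = 8C; 50 ⊕ 8C = DC.
P[3]: E(K, 50) = B3; DD ⊕ B3 = 6E.
P[4]: E(K, DD) = 40; 94 ⊕ 40 = D4.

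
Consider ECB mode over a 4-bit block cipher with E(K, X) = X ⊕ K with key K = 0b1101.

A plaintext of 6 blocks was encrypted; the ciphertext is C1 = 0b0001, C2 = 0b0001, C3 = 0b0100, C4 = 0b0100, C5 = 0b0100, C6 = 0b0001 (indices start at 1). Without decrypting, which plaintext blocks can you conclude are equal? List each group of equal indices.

ECB encrypts each block independently with the same key, so equal ciphertext blocks imply equal plaintext blocks.
C1 = C2 = C6 = 0b0001, so P1 = P2 = P6.
C3 = C4 = C5 = 0b0100, so P3 = P4 = P5.

P1 = P2 = P6; P3 = P4 = P5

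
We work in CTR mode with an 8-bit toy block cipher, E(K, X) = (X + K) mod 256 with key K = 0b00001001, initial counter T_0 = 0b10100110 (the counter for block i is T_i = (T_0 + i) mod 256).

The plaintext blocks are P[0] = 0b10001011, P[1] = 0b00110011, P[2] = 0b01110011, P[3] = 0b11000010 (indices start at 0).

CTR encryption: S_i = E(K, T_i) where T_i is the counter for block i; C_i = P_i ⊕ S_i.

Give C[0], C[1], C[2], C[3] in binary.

C[0] = 0b00100100, C[1] = 0b10000011, C[2] = 0b11000010, C[3] = 0b01110000

C[0]: T = 0b10100110, S = E(K, T) = 0b10101111; 0b10001011 ⊕ 0b10101111 = 0b00100100.
C[1]: T = 0b10100111, S = E(K, T) = 0b10110000; 0b00110011 ⊕ 0b10110000 = 0b10000011.
C[2]: T = 0b10101000, S = E(K, T) = 0b10110001; 0b01110011 ⊕ 0b10110001 = 0b11000010.
C[3]: T = 0b10101001, S = E(K, T) = 0b10110010; 0b11000010 ⊕ 0b10110010 = 0b01110000.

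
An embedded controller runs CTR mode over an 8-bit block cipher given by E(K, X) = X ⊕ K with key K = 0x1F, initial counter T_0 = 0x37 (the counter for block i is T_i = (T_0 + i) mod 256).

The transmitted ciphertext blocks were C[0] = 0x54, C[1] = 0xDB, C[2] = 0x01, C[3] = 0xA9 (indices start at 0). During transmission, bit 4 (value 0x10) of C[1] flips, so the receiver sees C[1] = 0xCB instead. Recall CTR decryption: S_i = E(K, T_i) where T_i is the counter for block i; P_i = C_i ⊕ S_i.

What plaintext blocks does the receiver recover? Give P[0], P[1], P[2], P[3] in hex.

Only C[1] changed, to 0xCB. In CTR, a change in C_i flips the same bit in P_i only; the keystream is unaffected. Decrypting the received ciphertext:
P[0]: T = 0x37, S = E(K, T) = 0x28; 0x54 ⊕ 0x28 = 0x7C.
P[1]: T = 0x38, S = E(K, T) = 0x27; 0xCB ⊕ 0x27 = 0xEC.
P[2]: T = 0x39, S = E(K, T) = 0x26; 0x01 ⊕ 0x26 = 0x27.
P[3]: T = 0x3A, S = E(K, T) = 0x25; 0xA9 ⊕ 0x25 = 0x8C.
Blocks that differ from the original plaintext: P[1].

P[0] = 0x7C, P[1] = 0xEC, P[2] = 0x27, P[3] = 0x8C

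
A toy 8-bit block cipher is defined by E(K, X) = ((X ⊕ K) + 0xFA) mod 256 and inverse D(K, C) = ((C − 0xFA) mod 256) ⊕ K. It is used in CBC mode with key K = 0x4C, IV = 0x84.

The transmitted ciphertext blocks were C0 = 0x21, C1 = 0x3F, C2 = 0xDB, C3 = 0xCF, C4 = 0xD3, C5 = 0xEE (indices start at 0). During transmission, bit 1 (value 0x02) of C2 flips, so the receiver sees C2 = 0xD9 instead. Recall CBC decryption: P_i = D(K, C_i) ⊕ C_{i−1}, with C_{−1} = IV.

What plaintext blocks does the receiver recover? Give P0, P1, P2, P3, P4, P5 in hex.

P0 = 0xEF, P1 = 0x28, P2 = 0xAC, P3 = 0x40, P4 = 0x5A, P5 = 0x6B

Only C2 changed, to 0xD9. In CBC, a change in C_i garbles P_i and flips the same bit in P_{i+1}. Decrypting the received ciphertext:
P0: D(K, 0x21) = 0x6B; 0x6B ⊕ 0x84 = 0xEF.
P1: D(K, 0x3F) = 0x09; 0x09 ⊕ 0x21 = 0x28.
P2: D(K, 0xD9) = 0x93; 0x93 ⊕ 0x3F = 0xAC.
P3: D(K, 0xCF) = 0x99; 0x99 ⊕ 0xD9 = 0x40.
P4: D(K, 0xD3) = 0x95; 0x95 ⊕ 0xCF = 0x5A.
P5: D(K, 0xEE) = 0xB8; 0xB8 ⊕ 0xD3 = 0x6B.
Blocks that differ from the original plaintext: P2, P3.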